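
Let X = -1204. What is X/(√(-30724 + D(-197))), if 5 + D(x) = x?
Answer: 86*I*√14/47 ≈ 6.8464*I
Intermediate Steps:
D(x) = -5 + x
X/(√(-30724 + D(-197))) = -1204/√(-30724 + (-5 - 197)) = -1204/√(-30724 - 202) = -1204*(-I*√14/658) = -(-86)*I*√14/47 = 86*I*√14/47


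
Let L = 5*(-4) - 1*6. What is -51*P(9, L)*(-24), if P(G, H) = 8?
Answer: 9792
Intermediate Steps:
L = -26 (L = -20 - 6 = -26)
-51*P(9, L)*(-24) = -51*8*(-24) = -408*(-24) = 9792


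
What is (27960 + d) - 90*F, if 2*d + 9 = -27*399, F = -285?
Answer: 48219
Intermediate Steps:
d = -5391 (d = -9/2 + (-27*399)/2 = -9/2 + (1/2)*(-10773) = -9/2 - 10773/2 = -5391)
(27960 + d) - 90*F = (27960 - 5391) - 90*(-285) = 22569 + 25650 = 48219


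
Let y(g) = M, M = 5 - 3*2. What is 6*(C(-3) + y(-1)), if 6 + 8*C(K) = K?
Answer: -51/4 ≈ -12.750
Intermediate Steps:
C(K) = -3/4 + K/8
M = -1 (M = 5 - 1*6 = 5 - 6 = -1)
y(g) = -1
6*(C(-3) + y(-1)) = 6*((-3/4 + (1/8)*(-3)) - 1) = 6*((-3/4 - 3/8) - 1) = 6*(-9/8 - 1) = 6*(-17/8) = -51/4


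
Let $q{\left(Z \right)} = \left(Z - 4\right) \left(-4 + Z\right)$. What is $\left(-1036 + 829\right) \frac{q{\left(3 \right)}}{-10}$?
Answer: $\frac{207}{10} \approx 20.7$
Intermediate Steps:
$q{\left(Z \right)} = \left(-4 + Z\right)^{2}$ ($q{\left(Z \right)} = \left(-4 + Z\right) \left(-4 + Z\right) = \left(-4 + Z\right)^{2}$)
$\left(-1036 + 829\right) \frac{q{\left(3 \right)}}{-10} = \left(-1036 + 829\right) \frac{\left(-4 + 3\right)^{2}}{-10} = - 207 \left(- \frac{\left(-1\right)^{2}}{10}\right) = - 207 \left(\left(- \frac{1}{10}\right) 1\right) = \left(-207\right) \left(- \frac{1}{10}\right) = \frac{207}{10}$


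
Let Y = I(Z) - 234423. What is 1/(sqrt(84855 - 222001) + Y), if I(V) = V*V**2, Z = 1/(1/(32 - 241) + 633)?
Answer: -1256841463739346558069056769635454464/294633281752233551705411569694728813621217 - 5361425558666887194534060752896*I*sqrt(137146)/294633281752233551705411569694728813621217 ≈ -4.2658e-6 - 6.7389e-9*I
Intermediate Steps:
Z = 209/132296 (Z = 1/(1/(-209) + 633) = 1/(-1/209 + 633) = 1/(132296/209) = 209/132296 ≈ 0.0015798)
I(V) = V**3
Y = -542800650749576646799/2315475233870336 (Y = (209/132296)**3 - 234423 = 9129329/2315475233870336 - 234423 = -542800650749576646799/2315475233870336 ≈ -2.3442e+5)
1/(sqrt(84855 - 222001) + Y) = 1/(sqrt(84855 - 222001) - 542800650749576646799/2315475233870336) = 1/(sqrt(-137146) - 542800650749576646799/2315475233870336) = 1/(I*sqrt(137146) - 542800650749576646799/2315475233870336) = 1/(-542800650749576646799/2315475233870336 + I*sqrt(137146))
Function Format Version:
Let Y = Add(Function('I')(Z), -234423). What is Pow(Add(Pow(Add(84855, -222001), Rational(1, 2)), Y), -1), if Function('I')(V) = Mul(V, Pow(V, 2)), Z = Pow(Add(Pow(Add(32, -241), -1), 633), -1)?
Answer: Add(Rational(-1256841463739346558069056769635454464, 294633281752233551705411569694728813621217), Mul(Rational(-5361425558666887194534060752896, 294633281752233551705411569694728813621217), I, Pow(137146, Rational(1, 2)))) ≈ Add(-4.2658e-6, Mul(-6.7389e-9, I))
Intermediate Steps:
Z = Rational(209, 132296) (Z = Pow(Add(Pow(-209, -1), 633), -1) = Pow(Add(Rational(-1, 209), 633), -1) = Pow(Rational(132296, 209), -1) = Rational(209, 132296) ≈ 0.0015798)
Function('I')(V) = Pow(V, 3)
Y = Rational(-542800650749576646799, 2315475233870336) (Y = Add(Pow(Rational(209, 132296), 3), -234423) = Add(Rational(9129329, 2315475233870336), -234423) = Rational(-542800650749576646799, 2315475233870336) ≈ -2.3442e+5)
Pow(Add(Pow(Add(84855, -222001), Rational(1, 2)), Y), -1) = Pow(Add(Pow(Add(84855, -222001), Rational(1, 2)), Rational(-542800650749576646799, 2315475233870336)), -1) = Pow(Add(Pow(-137146, Rational(1, 2)), Rational(-542800650749576646799, 2315475233870336)), -1) = Pow(Add(Mul(I, Pow(137146, Rational(1, 2))), Rational(-542800650749576646799, 2315475233870336)), -1) = Pow(Add(Rational(-542800650749576646799, 2315475233870336), Mul(I, Pow(137146, Rational(1, 2)))), -1)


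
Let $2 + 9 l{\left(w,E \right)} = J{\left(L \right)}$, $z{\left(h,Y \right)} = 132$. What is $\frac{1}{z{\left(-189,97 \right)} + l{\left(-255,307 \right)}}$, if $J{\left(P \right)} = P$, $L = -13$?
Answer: $\frac{3}{391} \approx 0.0076726$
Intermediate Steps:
$l{\left(w,E \right)} = - \frac{5}{3}$ ($l{\left(w,E \right)} = - \frac{2}{9} + \frac{1}{9} \left(-13\right) = - \frac{2}{9} - \frac{13}{9} = - \frac{5}{3}$)
$\frac{1}{z{\left(-189,97 \right)} + l{\left(-255,307 \right)}} = \frac{1}{132 - \frac{5}{3}} = \frac{1}{\frac{391}{3}} = \frac{3}{391}$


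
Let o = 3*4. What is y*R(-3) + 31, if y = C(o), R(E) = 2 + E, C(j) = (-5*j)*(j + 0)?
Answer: 751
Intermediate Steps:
o = 12
C(j) = -5*j² (C(j) = (-5*j)*j = -5*j²)
y = -720 (y = -5*12² = -5*144 = -720)
y*R(-3) + 31 = -720*(2 - 3) + 31 = -720*(-1) + 31 = 720 + 31 = 751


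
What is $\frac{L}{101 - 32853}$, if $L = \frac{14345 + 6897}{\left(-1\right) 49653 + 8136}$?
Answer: $\frac{10621}{679882392} \approx 1.5622 \cdot 10^{-5}$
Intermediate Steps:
$L = - \frac{21242}{41517}$ ($L = \frac{21242}{-49653 + 8136} = \frac{21242}{-41517} = 21242 \left(- \frac{1}{41517}\right) = - \frac{21242}{41517} \approx -0.51165$)
$\frac{L}{101 - 32853} = - \frac{21242}{41517 \left(101 - 32853\right)} = - \frac{21242}{41517 \left(-32752\right)} = \left(- \frac{21242}{41517}\right) \left(- \frac{1}{32752}\right) = \frac{10621}{679882392}$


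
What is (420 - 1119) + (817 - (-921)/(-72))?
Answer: 2525/24 ≈ 105.21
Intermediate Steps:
(420 - 1119) + (817 - (-921)/(-72)) = -699 + (817 - (-921)*(-1)/72) = -699 + (817 - 1*307/24) = -699 + (817 - 307/24) = -699 + 19301/24 = 2525/24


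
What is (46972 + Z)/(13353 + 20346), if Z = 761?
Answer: 15911/11233 ≈ 1.4165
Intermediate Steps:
(46972 + Z)/(13353 + 20346) = (46972 + 761)/(13353 + 20346) = 47733/33699 = 47733*(1/33699) = 15911/11233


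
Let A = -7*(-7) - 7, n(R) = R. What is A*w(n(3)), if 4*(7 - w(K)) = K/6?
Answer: 1155/4 ≈ 288.75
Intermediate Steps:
A = 42 (A = 49 - 7 = 42)
w(K) = 7 - K/24 (w(K) = 7 - K/(4*6) = 7 - K/24)
A*w(n(3)) = 42*(7 - 1/24*3) = 42*(7 - ⅛) = 42*(55/8) = 1155/4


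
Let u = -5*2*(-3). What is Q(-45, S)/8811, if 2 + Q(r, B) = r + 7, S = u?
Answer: -40/8811 ≈ -0.0045398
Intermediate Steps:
u = 30 (u = -10*(-3) = 30)
S = 30
Q(r, B) = 5 + r (Q(r, B) = -2 + (r + 7) = -2 + (7 + r) = 5 + r)
Q(-45, S)/8811 = (5 - 45)/8811 = -40*1/8811 = -40/8811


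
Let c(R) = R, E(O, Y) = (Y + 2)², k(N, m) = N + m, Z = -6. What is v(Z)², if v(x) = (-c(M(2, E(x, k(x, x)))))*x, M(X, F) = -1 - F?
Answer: 367236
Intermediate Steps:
E(O, Y) = (2 + Y)²
v(x) = x*(1 + (2 + 2*x)²) (v(x) = (-(-1 - (2 + (x + x))²))*x = (-(-1 - (2 + 2*x)²))*x = (1 + (2 + 2*x)²)*x = x*(1 + (2 + 2*x)²))
v(Z)² = (-6*(1 + 4*(1 - 6)²))² = (-6*(1 + 4*(-5)²))² = (-6*(1 + 4*25))² = (-6*(1 + 100))² = (-6*101)² = (-606)² = 367236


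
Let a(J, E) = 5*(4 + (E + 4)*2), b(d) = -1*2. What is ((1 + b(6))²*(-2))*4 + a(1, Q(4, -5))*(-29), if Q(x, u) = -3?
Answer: -878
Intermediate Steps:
b(d) = -2
a(J, E) = 60 + 10*E (a(J, E) = 5*(4 + (4 + E)*2) = 5*(4 + (8 + 2*E)) = 5*(12 + 2*E) = 60 + 10*E)
((1 + b(6))²*(-2))*4 + a(1, Q(4, -5))*(-29) = ((1 - 2)²*(-2))*4 + (60 + 10*(-3))*(-29) = ((-1)²*(-2))*4 + (60 - 30)*(-29) = (1*(-2))*4 + 30*(-29) = -2*4 - 870 = -8 - 870 = -878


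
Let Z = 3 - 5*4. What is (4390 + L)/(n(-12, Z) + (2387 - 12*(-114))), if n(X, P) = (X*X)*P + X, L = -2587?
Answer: 1803/1295 ≈ 1.3923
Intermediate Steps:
Z = -17 (Z = 3 - 20 = -17)
n(X, P) = X + P*X**2 (n(X, P) = X**2*P + X = P*X**2 + X = X + P*X**2)
(4390 + L)/(n(-12, Z) + (2387 - 12*(-114))) = (4390 - 2587)/(-12*(1 - 17*(-12)) + (2387 - 12*(-114))) = 1803/(-12*(1 + 204) + (2387 + 1368)) = 1803/(-12*205 + 3755) = 1803/(-2460 + 3755) = 1803/1295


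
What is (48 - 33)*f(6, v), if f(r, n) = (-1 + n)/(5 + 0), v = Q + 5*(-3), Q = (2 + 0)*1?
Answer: -42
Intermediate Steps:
Q = 2 (Q = 2*1 = 2)
v = -13 (v = 2 + 5*(-3) = 2 - 15 = -13)
f(r, n) = -1/5 + n/5 (f(r, n) = (-1 + n)/5 = (-1 + n)*(1/5) = -1/5 + n/5)
(48 - 33)*f(6, v) = (48 - 33)*(-1/5 + (1/5)*(-13)) = 15*(-1/5 - 13/5) = 15*(-14/5) = -42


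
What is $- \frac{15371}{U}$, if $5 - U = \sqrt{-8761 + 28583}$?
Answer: $\frac{76855}{19797} + \frac{15371 \sqrt{19822}}{19797} \approx 113.2$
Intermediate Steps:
$U = 5 - \sqrt{19822}$ ($U = 5 - \sqrt{-8761 + 28583} = 5 - \sqrt{19822} \approx -135.79$)
$- \frac{15371}{U} = - \frac{15371}{5 - \sqrt{19822}}$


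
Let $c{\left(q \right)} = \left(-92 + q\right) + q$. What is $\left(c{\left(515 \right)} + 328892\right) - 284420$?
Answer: $45410$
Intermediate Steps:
$c{\left(q \right)} = -92 + 2 q$
$\left(c{\left(515 \right)} + 328892\right) - 284420 = \left(\left(-92 + 2 \cdot 515\right) + 328892\right) - 284420 = \left(\left(-92 + 1030\right) + 328892\right) - 284420 = \left(938 + 328892\right) - 284420 = 329830 - 284420 = 45410$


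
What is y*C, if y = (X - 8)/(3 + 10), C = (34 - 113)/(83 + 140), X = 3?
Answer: 395/2899 ≈ 0.13625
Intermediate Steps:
C = -79/223 ≈ -0.35426
y = -5/13 (y = (3 - 8)/(3 + 10) = -5/13 ≈ -0.38462)
y*C = -5/13*(-79/223) = 395/2899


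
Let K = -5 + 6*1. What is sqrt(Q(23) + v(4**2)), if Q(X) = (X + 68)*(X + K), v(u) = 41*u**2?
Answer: 2*sqrt(3170) ≈ 112.61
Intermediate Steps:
K = 1 (K = -5 + 6 = 1)
Q(X) = (1 + X)*(68 + X) (Q(X) = (X + 68)*(X + 1) = (68 + X)*(1 + X) = (1 + X)*(68 + X))
sqrt(Q(23) + v(4**2)) = sqrt((68 + 23**2 + 69*23) + 41*(4**2)**2) = sqrt((68 + 529 + 1587) + 41*16**2) = sqrt(2184 + 41*256) = sqrt(2184 + 10496) = sqrt(12680) = 2*sqrt(3170)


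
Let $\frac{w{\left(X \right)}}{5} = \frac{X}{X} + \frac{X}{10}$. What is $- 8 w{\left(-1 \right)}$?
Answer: $-36$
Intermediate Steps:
$w{\left(X \right)} = 5 + \frac{X}{2}$ ($w{\left(X \right)} = 5 \left(\frac{X}{X} + \frac{X}{10}\right) = 5 \left(1 + X \frac{1}{10}\right) = 5 \left(1 + \frac{X}{10}\right) = 5 + \frac{X}{2}$)
$- 8 w{\left(-1 \right)} = - 8 \left(5 + \frac{1}{2} \left(-1\right)\right) = - 8 \left(5 - \frac{1}{2}\right) = \left(-8\right) \frac{9}{2} = -36$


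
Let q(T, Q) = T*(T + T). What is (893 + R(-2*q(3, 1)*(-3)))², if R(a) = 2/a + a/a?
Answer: 2330668729/2916 ≈ 7.9927e+5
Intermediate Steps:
q(T, Q) = 2*T² (q(T, Q) = T*(2*T) = 2*T²)
R(a) = 1 + 2/a (R(a) = 2/a + 1 = 1 + 2/a)
(893 + R(-2*q(3, 1)*(-3)))² = (893 + (2 - 4*3²*(-3))/((-4*3²*(-3))))² = (893 + (2 - 4*9*(-3))/((-4*9*(-3))))² = (893 + (2 - 2*18*(-3))/((-2*18*(-3))))² = (893 + (2 - 36*(-3))/((-36*(-3))))² = (893 + (2 + 108)/108)² = (893 + (1/108)*110)² = (893 + 55/54)² = (48277/54)² = 2330668729/2916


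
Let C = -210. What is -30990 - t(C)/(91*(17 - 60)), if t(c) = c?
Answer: -17323440/559 ≈ -30990.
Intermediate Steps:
-30990 - t(C)/(91*(17 - 60)) = -30990 - (-210)/(91*(17 - 60)) = -30990 - (-210)/(91*(-43)) = -30990 - (-210)/(-3913) = -30990 - (-210)*(-1)/3913 = -30990 - 1*30/559 = -30990 - 30/559 = -17323440/559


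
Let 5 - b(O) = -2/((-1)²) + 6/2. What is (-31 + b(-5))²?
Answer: 729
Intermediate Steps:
b(O) = 4 (b(O) = 5 - (-2/((-1)²) + 6/2) = 5 - (-2/1 + 6*(½)) = 5 - (-2*1 + 3) = 5 - (-2 + 3) = 5 - 1*1 = 5 - 1 = 4)
(-31 + b(-5))² = (-31 + 4)² = (-27)² = 729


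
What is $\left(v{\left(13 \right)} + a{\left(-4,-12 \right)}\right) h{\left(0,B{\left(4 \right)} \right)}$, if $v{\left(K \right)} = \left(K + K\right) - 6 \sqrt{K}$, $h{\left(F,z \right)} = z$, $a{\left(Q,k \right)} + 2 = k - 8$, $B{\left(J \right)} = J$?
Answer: $16 - 24 \sqrt{13} \approx -70.533$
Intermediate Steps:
$a{\left(Q,k \right)} = -10 + k$ ($a{\left(Q,k \right)} = -2 + \left(k - 8\right) = -2 + \left(-8 + k\right) = -10 + k$)
$v{\left(K \right)} = - 6 \sqrt{K} + 2 K$ ($v{\left(K \right)} = 2 K - 6 \sqrt{K} = - 6 \sqrt{K} + 2 K$)
$\left(v{\left(13 \right)} + a{\left(-4,-12 \right)}\right) h{\left(0,B{\left(4 \right)} \right)} = \left(\left(- 6 \sqrt{13} + 2 \cdot 13\right) - 22\right) 4 = \left(\left(- 6 \sqrt{13} + 26\right) - 22\right) 4 = \left(\left(26 - 6 \sqrt{13}\right) - 22\right) 4 = \left(4 - 6 \sqrt{13}\right) 4 = 16 - 24 \sqrt{13}$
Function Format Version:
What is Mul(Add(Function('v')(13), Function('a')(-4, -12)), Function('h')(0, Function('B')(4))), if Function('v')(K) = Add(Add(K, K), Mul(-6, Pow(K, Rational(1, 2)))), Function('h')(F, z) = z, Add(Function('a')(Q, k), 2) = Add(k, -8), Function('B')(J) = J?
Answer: Add(16, Mul(-24, Pow(13, Rational(1, 2)))) ≈ -70.533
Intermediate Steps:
Function('a')(Q, k) = Add(-10, k) (Function('a')(Q, k) = Add(-2, Add(k, -8)) = Add(-2, Add(-8, k)) = Add(-10, k))
Function('v')(K) = Add(Mul(-6, Pow(K, Rational(1, 2))), Mul(2, K)) (Function('v')(K) = Add(Mul(2, K), Mul(-6, Pow(K, Rational(1, 2)))) = Add(Mul(-6, Pow(K, Rational(1, 2))), Mul(2, K)))
Mul(Add(Function('v')(13), Function('a')(-4, -12)), Function('h')(0, Function('B')(4))) = Mul(Add(Add(Mul(-6, Pow(13, Rational(1, 2))), Mul(2, 13)), Add(-10, -12)), 4) = Mul(Add(Add(Mul(-6, Pow(13, Rational(1, 2))), 26), -22), 4) = Mul(Add(Add(26, Mul(-6, Pow(13, Rational(1, 2)))), -22), 4) = Mul(Add(4, Mul(-6, Pow(13, Rational(1, 2)))), 4) = Add(16, Mul(-24, Pow(13, Rational(1, 2))))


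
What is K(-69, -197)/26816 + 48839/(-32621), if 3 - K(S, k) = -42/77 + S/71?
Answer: -127841818307/85398907352 ≈ -1.4970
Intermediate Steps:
K(S, k) = 39/11 - S/71 (K(S, k) = 3 - (-42/77 + S/71) = 3 - (-42*1/77 + S*(1/71)) = 3 - (-6/11 + S/71) = 3 + (6/11 - S/71) = 39/11 - S/71)
K(-69, -197)/26816 + 48839/(-32621) = (39/11 - 1/71*(-69))/26816 + 48839/(-32621) = (39/11 + 69/71)*(1/26816) + 48839*(-1/32621) = (3528/781)*(1/26816) - 48839/32621 = 441/2617912 - 48839/32621 = -127841818307/85398907352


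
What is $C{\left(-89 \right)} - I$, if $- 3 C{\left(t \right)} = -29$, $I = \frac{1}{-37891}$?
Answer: $\frac{1098842}{113673} \approx 9.6667$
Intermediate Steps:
$I = - \frac{1}{37891} \approx -2.6391 \cdot 10^{-5}$
$C{\left(t \right)} = \frac{29}{3}$ ($C{\left(t \right)} = \left(- \frac{1}{3}\right) \left(-29\right) = \frac{29}{3}$)
$C{\left(-89 \right)} - I = \frac{29}{3} - - \frac{1}{37891} = \frac{29}{3} + \frac{1}{37891} = \frac{1098842}{113673}$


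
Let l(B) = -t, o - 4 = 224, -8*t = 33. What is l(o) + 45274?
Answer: 362225/8 ≈ 45278.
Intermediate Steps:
t = -33/8 (t = -1/8*33 = -33/8 ≈ -4.1250)
o = 228 (o = 4 + 224 = 228)
l(B) = 33/8 (l(B) = -1*(-33/8) = 33/8)
l(o) + 45274 = 33/8 + 45274 = 362225/8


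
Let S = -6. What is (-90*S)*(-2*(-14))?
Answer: 15120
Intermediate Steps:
(-90*S)*(-2*(-14)) = (-90*(-6))*(-2*(-14)) = 540*28 = 15120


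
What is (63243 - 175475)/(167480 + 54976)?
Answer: -14029/27807 ≈ -0.50451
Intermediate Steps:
(63243 - 175475)/(167480 + 54976) = -112232/222456 = -112232*1/222456 = -14029/27807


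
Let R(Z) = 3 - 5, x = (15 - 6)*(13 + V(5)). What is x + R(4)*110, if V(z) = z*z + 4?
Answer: 158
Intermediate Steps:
V(z) = 4 + z**2 (V(z) = z**2 + 4 = 4 + z**2)
x = 378 (x = (15 - 6)*(13 + (4 + 5**2)) = 9*(13 + (4 + 25)) = 9*(13 + 29) = 9*42 = 378)
R(Z) = -2
x + R(4)*110 = 378 - 2*110 = 378 - 220 = 158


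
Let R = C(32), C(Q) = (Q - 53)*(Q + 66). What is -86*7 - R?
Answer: 1456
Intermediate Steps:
C(Q) = (-53 + Q)*(66 + Q)
R = -2058 (R = -3498 + 32² + 13*32 = -3498 + 1024 + 416 = -2058)
-86*7 - R = -86*7 - 1*(-2058) = -602 + 2058 = 1456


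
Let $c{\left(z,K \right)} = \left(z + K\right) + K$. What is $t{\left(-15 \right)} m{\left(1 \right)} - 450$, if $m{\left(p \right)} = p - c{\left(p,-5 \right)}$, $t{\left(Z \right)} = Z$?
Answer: $-600$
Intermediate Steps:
$c{\left(z,K \right)} = z + 2 K$ ($c{\left(z,K \right)} = \left(K + z\right) + K = z + 2 K$)
$m{\left(p \right)} = 10$ ($m{\left(p \right)} = p - \left(p + 2 \left(-5\right)\right) = p - \left(p - 10\right) = p - \left(-10 + p\right) = 10$)
$t{\left(-15 \right)} m{\left(1 \right)} - 450 = \left(-15\right) 10 - 450 = -150 - 450 = -600$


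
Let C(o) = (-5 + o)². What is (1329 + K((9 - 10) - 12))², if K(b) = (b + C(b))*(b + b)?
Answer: 45657049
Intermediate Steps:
K(b) = 2*b*(b + (-5 + b)²) (K(b) = (b + (-5 + b)²)*(b + b) = (b + (-5 + b)²)*(2*b) = 2*b*(b + (-5 + b)²))
(1329 + K((9 - 10) - 12))² = (1329 + 2*((9 - 10) - 12)*(((9 - 10) - 12) + (-5 + ((9 - 10) - 12))²))² = (1329 + 2*(-1 - 12)*((-1 - 12) + (-5 + (-1 - 12))²))² = (1329 + 2*(-13)*(-13 + (-5 - 13)²))² = (1329 + 2*(-13)*(-13 + (-18)²))² = (1329 + 2*(-13)*(-13 + 324))² = (1329 + 2*(-13)*311)² = (1329 - 8086)² = (-6757)² = 45657049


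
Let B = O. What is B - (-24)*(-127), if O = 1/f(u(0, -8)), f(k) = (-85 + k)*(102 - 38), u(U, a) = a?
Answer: -18141697/5952 ≈ -3048.0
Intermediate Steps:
f(k) = -5440 + 64*k (f(k) = (-85 + k)*64 = -5440 + 64*k)
O = -1/5952 (O = 1/(-5440 + 64*(-8)) = 1/(-5440 - 512) = 1/(-5952) = -1/5952 ≈ -0.00016801)
B = -1/5952 ≈ -0.00016801
B - (-24)*(-127) = -1/5952 - (-24)*(-127) = -1/5952 - 1*3048 = -1/5952 - 3048 = -18141697/5952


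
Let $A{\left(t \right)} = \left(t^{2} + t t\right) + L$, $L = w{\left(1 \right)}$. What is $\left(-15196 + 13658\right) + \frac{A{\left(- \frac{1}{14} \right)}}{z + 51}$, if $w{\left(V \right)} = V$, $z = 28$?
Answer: $- \frac{11907097}{7742} \approx -1538.0$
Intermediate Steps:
$L = 1$
$A{\left(t \right)} = 1 + 2 t^{2}$ ($A{\left(t \right)} = \left(t^{2} + t t\right) + 1 = \left(t^{2} + t^{2}\right) + 1 = 2 t^{2} + 1 = 1 + 2 t^{2}$)
$\left(-15196 + 13658\right) + \frac{A{\left(- \frac{1}{14} \right)}}{z + 51} = \left(-15196 + 13658\right) + \frac{1 + 2 \left(- \frac{1}{14}\right)^{2}}{28 + 51} = -1538 + \frac{1 + 2 \left(\left(-1\right) \frac{1}{14}\right)^{2}}{79} = -1538 + \left(1 + 2 \left(- \frac{1}{14}\right)^{2}\right) \frac{1}{79} = -1538 + \left(1 + 2 \cdot \frac{1}{196}\right) \frac{1}{79} = -1538 + \left(1 + \frac{1}{98}\right) \frac{1}{79} = -1538 + \frac{99}{98} \cdot \frac{1}{79} = -1538 + \frac{99}{7742} = - \frac{11907097}{7742}$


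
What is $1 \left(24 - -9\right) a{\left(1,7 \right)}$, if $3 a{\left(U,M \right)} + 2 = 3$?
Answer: $11$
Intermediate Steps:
$a{\left(U,M \right)} = \frac{1}{3}$ ($a{\left(U,M \right)} = - \frac{2}{3} + \frac{1}{3} \cdot 3 = - \frac{2}{3} + 1 = \frac{1}{3}$)
$1 \left(24 - -9\right) a{\left(1,7 \right)} = 1 \left(24 - -9\right) \frac{1}{3} = 1 \left(24 + 9\right) \frac{1}{3} = 1 \cdot 33 \cdot \frac{1}{3} = 33 \cdot \frac{1}{3} = 11$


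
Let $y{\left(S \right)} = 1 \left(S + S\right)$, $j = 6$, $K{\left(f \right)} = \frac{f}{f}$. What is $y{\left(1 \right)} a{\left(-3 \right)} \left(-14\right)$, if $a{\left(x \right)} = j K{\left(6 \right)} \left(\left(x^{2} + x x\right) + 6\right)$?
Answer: $-4032$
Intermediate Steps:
$K{\left(f \right)} = 1$
$y{\left(S \right)} = 2 S$ ($y{\left(S \right)} = 1 \cdot 2 S = 2 S$)
$a{\left(x \right)} = 36 + 12 x^{2}$ ($a{\left(x \right)} = 6 \cdot 1 \left(\left(x^{2} + x x\right) + 6\right) = 6 \left(\left(x^{2} + x^{2}\right) + 6\right) = 6 \left(2 x^{2} + 6\right) = 6 \left(6 + 2 x^{2}\right) = 36 + 12 x^{2}$)
$y{\left(1 \right)} a{\left(-3 \right)} \left(-14\right) = 2 \cdot 1 \left(36 + 12 \left(-3\right)^{2}\right) \left(-14\right) = 2 \left(36 + 12 \cdot 9\right) \left(-14\right) = 2 \left(36 + 108\right) \left(-14\right) = 2 \cdot 144 \left(-14\right) = 288 \left(-14\right) = -4032$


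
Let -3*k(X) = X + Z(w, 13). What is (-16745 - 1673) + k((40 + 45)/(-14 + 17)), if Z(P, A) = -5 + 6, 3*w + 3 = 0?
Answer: -165850/9 ≈ -18428.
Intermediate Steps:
w = -1 (w = -1 + (⅓)*0 = -1 + 0 = -1)
Z(P, A) = 1
k(X) = -⅓ - X/3 (k(X) = -(X + 1)/3 = -(1 + X)/3 = -⅓ - X/3)
(-16745 - 1673) + k((40 + 45)/(-14 + 17)) = (-16745 - 1673) + (-⅓ - (40 + 45)/(3*(-14 + 17))) = -18418 + (-⅓ - 85/(3*3)) = -18418 + (-⅓ - ⅓*85/3) = -18418 + (-⅓ - 85/9) = -18418 - 88/9 = -165850/9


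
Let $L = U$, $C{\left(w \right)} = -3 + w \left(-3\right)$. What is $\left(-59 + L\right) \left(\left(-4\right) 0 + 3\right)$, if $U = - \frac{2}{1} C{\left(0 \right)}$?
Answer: $-159$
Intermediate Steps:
$C{\left(w \right)} = -3 - 3 w$
$U = 6$ ($U = - \frac{2}{1} \left(-3 - 0\right) = \left(-2\right) 1 \left(-3 + 0\right) = \left(-2\right) \left(-3\right) = 6$)
$L = 6$
$\left(-59 + L\right) \left(\left(-4\right) 0 + 3\right) = \left(-59 + 6\right) \left(\left(-4\right) 0 + 3\right) = - 53 \left(0 + 3\right) = \left(-53\right) 3 = -159$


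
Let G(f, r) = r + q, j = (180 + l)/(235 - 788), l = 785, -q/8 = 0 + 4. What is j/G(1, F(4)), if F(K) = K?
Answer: 965/15484 ≈ 0.062322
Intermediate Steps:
q = -32 (q = -8*(0 + 4) = -8*4 = -32)
j = -965/553 (j = (180 + 785)/(235 - 788) = 965/(-553) = 965*(-1/553) = -965/553 ≈ -1.7450)
G(f, r) = -32 + r (G(f, r) = r - 32 = -32 + r)
j/G(1, F(4)) = -965/(553*(-32 + 4)) = -965/553/(-28) = -965/553*(-1/28) = 965/15484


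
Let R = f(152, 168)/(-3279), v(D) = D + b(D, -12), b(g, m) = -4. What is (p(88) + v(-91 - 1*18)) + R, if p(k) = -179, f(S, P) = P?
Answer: -319212/1093 ≈ -292.05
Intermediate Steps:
v(D) = -4 + D (v(D) = D - 4 = -4 + D)
R = -56/1093 (R = 168/(-3279) = 168*(-1/3279) = -56/1093 ≈ -0.051235)
(p(88) + v(-91 - 1*18)) + R = (-179 + (-4 + (-91 - 1*18))) - 56/1093 = (-179 + (-4 + (-91 - 18))) - 56/1093 = (-179 + (-4 - 109)) - 56/1093 = (-179 - 113) - 56/1093 = -292 - 56/1093 = -319212/1093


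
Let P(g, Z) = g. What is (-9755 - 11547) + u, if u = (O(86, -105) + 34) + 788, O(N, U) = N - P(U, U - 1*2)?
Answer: -20289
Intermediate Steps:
O(N, U) = N - U
u = 1013 (u = ((86 - 1*(-105)) + 34) + 788 = ((86 + 105) + 34) + 788 = (191 + 34) + 788 = 225 + 788 = 1013)
(-9755 - 11547) + u = (-9755 - 11547) + 1013 = -21302 + 1013 = -20289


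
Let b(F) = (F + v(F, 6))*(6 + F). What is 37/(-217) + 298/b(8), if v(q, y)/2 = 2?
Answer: 4175/2604 ≈ 1.6033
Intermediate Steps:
v(q, y) = 4 (v(q, y) = 2*2 = 4)
b(F) = (4 + F)*(6 + F) (b(F) = (F + 4)*(6 + F) = (4 + F)*(6 + F))
37/(-217) + 298/b(8) = 37/(-217) + 298/(24 + 8**2 + 10*8) = 37*(-1/217) + 298/(24 + 64 + 80) = -37/217 + 298/168 = -37/217 + 298*(1/168) = -37/217 + 149/84 = 4175/2604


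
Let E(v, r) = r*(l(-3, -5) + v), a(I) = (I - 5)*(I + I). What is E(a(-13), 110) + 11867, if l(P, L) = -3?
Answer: 63017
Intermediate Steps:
a(I) = 2*I*(-5 + I) (a(I) = (-5 + I)*(2*I) = 2*I*(-5 + I))
E(v, r) = r*(-3 + v)
E(a(-13), 110) + 11867 = 110*(-3 + 2*(-13)*(-5 - 13)) + 11867 = 110*(-3 + 2*(-13)*(-18)) + 11867 = 110*(-3 + 468) + 11867 = 110*465 + 11867 = 51150 + 11867 = 63017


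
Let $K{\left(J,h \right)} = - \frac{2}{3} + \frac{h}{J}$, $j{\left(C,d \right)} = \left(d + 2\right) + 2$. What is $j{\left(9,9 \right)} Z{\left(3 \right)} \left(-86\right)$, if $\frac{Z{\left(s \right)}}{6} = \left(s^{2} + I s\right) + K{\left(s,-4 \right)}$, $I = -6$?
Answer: $73788$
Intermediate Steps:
$j{\left(C,d \right)} = 4 + d$ ($j{\left(C,d \right)} = \left(2 + d\right) + 2 = 4 + d$)
$K{\left(J,h \right)} = - \frac{2}{3} + \frac{h}{J}$ ($K{\left(J,h \right)} = \left(-2\right) \frac{1}{3} + \frac{h}{J} = - \frac{2}{3} + \frac{h}{J}$)
$Z{\left(s \right)} = -4 - 36 s - \frac{24}{s} + 6 s^{2}$ ($Z{\left(s \right)} = 6 \left(\left(s^{2} - 6 s\right) - \left(\frac{2}{3} + \frac{4}{s}\right)\right) = 6 \left(- \frac{2}{3} + s^{2} - 6 s - \frac{4}{s}\right) = -4 - 36 s - \frac{24}{s} + 6 s^{2}$)
$j{\left(9,9 \right)} Z{\left(3 \right)} \left(-86\right) = \left(4 + 9\right) \left(-4 - 108 - \frac{24}{3} + 6 \cdot 3^{2}\right) \left(-86\right) = 13 \left(-4 - 108 - 8 + 6 \cdot 9\right) \left(-86\right) = 13 \left(-4 - 108 - 8 + 54\right) \left(-86\right) = 13 \left(-66\right) \left(-86\right) = \left(-858\right) \left(-86\right) = 73788$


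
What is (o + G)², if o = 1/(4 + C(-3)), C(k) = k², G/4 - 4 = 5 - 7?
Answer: 11025/169 ≈ 65.237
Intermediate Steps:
G = 8 (G = 16 + 4*(5 - 7) = 16 + 4*(-2) = 16 - 8 = 8)
o = 1/13 (o = 1/(4 + (-3)²) = 1/(4 + 9) = 1/13 ≈ 0.076923)
(o + G)² = (1/13 + 8)² = (105/13)² = 11025/169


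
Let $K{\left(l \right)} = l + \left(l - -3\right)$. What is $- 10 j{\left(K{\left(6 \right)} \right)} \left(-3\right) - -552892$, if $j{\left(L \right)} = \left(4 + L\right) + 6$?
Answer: $553642$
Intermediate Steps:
$K{\left(l \right)} = 3 + 2 l$ ($K{\left(l \right)} = l + \left(l + 3\right) = l + \left(3 + l\right) = 3 + 2 l$)
$j{\left(L \right)} = 10 + L$
$- 10 j{\left(K{\left(6 \right)} \right)} \left(-3\right) - -552892 = - 10 \left(10 + \left(3 + 2 \cdot 6\right)\right) \left(-3\right) - -552892 = - 10 \left(10 + \left(3 + 12\right)\right) \left(-3\right) + 552892 = - 10 \left(10 + 15\right) \left(-3\right) + 552892 = \left(-10\right) 25 \left(-3\right) + 552892 = \left(-250\right) \left(-3\right) + 552892 = 750 + 552892 = 553642$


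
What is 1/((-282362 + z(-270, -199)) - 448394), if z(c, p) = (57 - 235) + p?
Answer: -1/731133 ≈ -1.3677e-6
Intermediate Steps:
z(c, p) = -178 + p
1/((-282362 + z(-270, -199)) - 448394) = 1/((-282362 + (-178 - 199)) - 448394) = 1/((-282362 - 377) - 448394) = 1/(-282739 - 448394) = 1/(-731133) = -1/731133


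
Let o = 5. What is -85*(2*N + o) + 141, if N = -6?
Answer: 736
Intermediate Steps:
-85*(2*N + o) + 141 = -85*(2*(-6) + 5) + 141 = -85*(-12 + 5) + 141 = -85*(-7) + 141 = 595 + 141 = 736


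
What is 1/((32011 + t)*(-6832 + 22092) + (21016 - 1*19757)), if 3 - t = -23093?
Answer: 1/840934079 ≈ 1.1892e-9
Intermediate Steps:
t = 23096 (t = 3 - 1*(-23093) = 3 + 23093 = 23096)
1/((32011 + t)*(-6832 + 22092) + (21016 - 1*19757)) = 1/((32011 + 23096)*(-6832 + 22092) + (21016 - 1*19757)) = 1/(55107*15260 + (21016 - 19757)) = 1/(840932820 + 1259) = 1/840934079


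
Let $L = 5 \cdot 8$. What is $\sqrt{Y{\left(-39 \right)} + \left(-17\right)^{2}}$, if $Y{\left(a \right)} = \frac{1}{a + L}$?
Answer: $\sqrt{290} \approx 17.029$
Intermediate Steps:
$L = 40$
$Y{\left(a \right)} = \frac{1}{40 + a}$ ($Y{\left(a \right)} = \frac{1}{a + 40} = \frac{1}{40 + a}$)
$\sqrt{Y{\left(-39 \right)} + \left(-17\right)^{2}} = \sqrt{\frac{1}{40 - 39} + \left(-17\right)^{2}} = \sqrt{1^{-1} + 289} = \sqrt{1 + 289} = \sqrt{290}$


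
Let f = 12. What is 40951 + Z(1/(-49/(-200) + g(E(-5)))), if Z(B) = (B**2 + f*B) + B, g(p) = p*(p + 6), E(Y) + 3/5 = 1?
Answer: 12889638271/314721 ≈ 40956.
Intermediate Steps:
E(Y) = 2/5 (E(Y) = -3/5 + 1 = 2/5)
g(p) = p*(6 + p)
Z(B) = B**2 + 13*B (Z(B) = (B**2 + 12*B) + B = B**2 + 13*B)
40951 + Z(1/(-49/(-200) + g(E(-5)))) = 40951 + (13 + 1/(-49/(-200) + 2*(6 + 2/5)/5))/(-49/(-200) + 2*(6 + 2/5)/5) = 40951 + (13 + 1/(-49*(-1/200) + (2/5)*(32/5)))/(-49*(-1/200) + (2/5)*(32/5)) = 40951 + (13 + 1/(49/200 + 64/25))/(49/200 + 64/25) = 40951 + (13 + 1/(561/200))/(561/200) = 40951 + 200*(13 + 200/561)/561 = 40951 + (200/561)*(7493/561) = 40951 + 1498600/314721 = 12889638271/314721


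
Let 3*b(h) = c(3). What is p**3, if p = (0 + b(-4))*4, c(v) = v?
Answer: 64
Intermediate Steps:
b(h) = 1 (b(h) = (1/3)*3 = 1)
p = 4 (p = (0 + 1)*4 = 1*4 = 4)
p**3 = 4**3 = 64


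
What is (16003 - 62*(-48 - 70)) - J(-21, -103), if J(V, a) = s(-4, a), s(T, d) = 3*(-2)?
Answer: 23325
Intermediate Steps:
s(T, d) = -6
J(V, a) = -6
(16003 - 62*(-48 - 70)) - J(-21, -103) = (16003 - 62*(-48 - 70)) - 1*(-6) = (16003 - 62*(-118)) + 6 = (16003 + 7316) + 6 = 23319 + 6 = 23325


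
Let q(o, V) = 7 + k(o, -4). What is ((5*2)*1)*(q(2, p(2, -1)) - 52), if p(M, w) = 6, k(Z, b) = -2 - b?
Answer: -430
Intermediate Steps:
q(o, V) = 9 (q(o, V) = 7 + (-2 - 1*(-4)) = 7 + (-2 + 4) = 7 + 2 = 9)
((5*2)*1)*(q(2, p(2, -1)) - 52) = ((5*2)*1)*(9 - 52) = (10*1)*(-43) = 10*(-43) = -430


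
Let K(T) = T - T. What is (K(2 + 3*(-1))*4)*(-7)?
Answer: 0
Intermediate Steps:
K(T) = 0
(K(2 + 3*(-1))*4)*(-7) = (0*4)*(-7) = 0*(-7) = 0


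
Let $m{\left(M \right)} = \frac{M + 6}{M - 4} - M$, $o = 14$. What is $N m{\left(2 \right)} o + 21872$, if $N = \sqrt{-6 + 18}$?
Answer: $21872 - 168 \sqrt{3} \approx 21581.0$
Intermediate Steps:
$N = 2 \sqrt{3}$ ($N = \sqrt{12} = 2 \sqrt{3} \approx 3.4641$)
$m{\left(M \right)} = - M + \frac{6 + M}{-4 + M}$ ($m{\left(M \right)} = \frac{6 + M}{-4 + M} - M = - M + \frac{6 + M}{-4 + M}$)
$N m{\left(2 \right)} o + 21872 = 2 \sqrt{3} \frac{6 - 2^{2} + 5 \cdot 2}{-4 + 2} \cdot 14 + 21872 = 2 \sqrt{3} \frac{6 - 4 + 10}{-2} \cdot 14 + 21872 = 2 \sqrt{3} \left(- \frac{6 - 4 + 10}{2}\right) 14 + 21872 = 2 \sqrt{3} \left(\left(- \frac{1}{2}\right) 12\right) 14 + 21872 = 2 \sqrt{3} \left(-6\right) 14 + 21872 = - 12 \sqrt{3} \cdot 14 + 21872 = - 168 \sqrt{3} + 21872 = 21872 - 168 \sqrt{3}$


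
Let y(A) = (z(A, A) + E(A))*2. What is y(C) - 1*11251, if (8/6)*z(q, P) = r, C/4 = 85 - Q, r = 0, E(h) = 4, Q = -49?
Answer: -11243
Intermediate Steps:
C = 536 (C = 4*(85 - 1*(-49)) = 4*(85 + 49) = 4*134 = 536)
z(q, P) = 0 (z(q, P) = (3/4)*0 = 0)
y(A) = 8 (y(A) = (0 + 4)*2 = 4*2 = 8)
y(C) - 1*11251 = 8 - 1*11251 = 8 - 11251 = -11243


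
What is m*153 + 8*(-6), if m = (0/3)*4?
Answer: -48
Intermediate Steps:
m = 0 (m = (0*(⅓))*4 = 0*4 = 0)
m*153 + 8*(-6) = 0*153 + 8*(-6) = 0 - 48 = -48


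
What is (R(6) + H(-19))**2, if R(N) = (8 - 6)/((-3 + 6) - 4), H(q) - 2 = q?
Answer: 361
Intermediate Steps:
H(q) = 2 + q
R(N) = -2 (R(N) = 2/(3 - 4) = 2/(-1) = 2*(-1) = -2)
(R(6) + H(-19))**2 = (-2 + (2 - 19))**2 = (-2 - 17)**2 = (-19)**2 = 361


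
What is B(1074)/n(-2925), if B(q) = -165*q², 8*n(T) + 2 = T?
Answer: 1522588320/2927 ≈ 5.2019e+5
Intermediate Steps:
n(T) = -¼ + T/8
B(1074)/n(-2925) = (-165*1074²)/(-¼ + (⅛)*(-2925)) = (-165*1153476)/(-¼ - 2925/8) = -190323540/(-2927/8) = -190323540*(-8/2927) = 1522588320/2927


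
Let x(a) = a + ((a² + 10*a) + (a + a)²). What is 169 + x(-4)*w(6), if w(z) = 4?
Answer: 313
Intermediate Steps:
x(a) = 5*a² + 11*a (x(a) = a + ((a² + 10*a) + (2*a)²) = a + ((a² + 10*a) + 4*a²) = a + (5*a² + 10*a) = 5*a² + 11*a)
169 + x(-4)*w(6) = 169 - 4*(11 + 5*(-4))*4 = 169 - 4*(11 - 20)*4 = 169 - 4*(-9)*4 = 169 + 36*4 = 169 + 144 = 313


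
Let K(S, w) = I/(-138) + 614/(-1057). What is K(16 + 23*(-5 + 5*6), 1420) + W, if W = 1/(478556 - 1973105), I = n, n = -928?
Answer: 31889544385/5190568677 ≈ 6.1437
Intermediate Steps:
I = -928
K(S, w) = 448082/72933 (K(S, w) = -928/(-138) + 614/(-1057) = -928*(-1/138) + 614*(-1/1057) = 464/69 - 614/1057 = 448082/72933)
W = -1/1494549 (W = 1/(-1494549) = -1/1494549 ≈ -6.6910e-7)
K(16 + 23*(-5 + 5*6), 1420) + W = 448082/72933 - 1/1494549 = 31889544385/5190568677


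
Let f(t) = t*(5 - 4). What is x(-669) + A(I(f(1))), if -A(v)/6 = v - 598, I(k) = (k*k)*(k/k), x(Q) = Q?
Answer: 2913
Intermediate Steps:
f(t) = t (f(t) = t*1 = t)
I(k) = k² (I(k) = k²*1 = k²)
A(v) = 3588 - 6*v (A(v) = -6*(v - 598) = -6*(-598 + v) = 3588 - 6*v)
x(-669) + A(I(f(1))) = -669 + (3588 - 6*1²) = -669 + (3588 - 6*1) = -669 + (3588 - 6) = -669 + 3582 = 2913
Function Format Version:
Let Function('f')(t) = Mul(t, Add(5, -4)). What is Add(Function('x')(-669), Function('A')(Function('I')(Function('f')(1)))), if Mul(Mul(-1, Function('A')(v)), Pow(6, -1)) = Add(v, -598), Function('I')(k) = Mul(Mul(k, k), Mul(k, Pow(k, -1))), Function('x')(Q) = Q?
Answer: 2913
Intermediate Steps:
Function('f')(t) = t (Function('f')(t) = Mul(t, 1) = t)
Function('I')(k) = Pow(k, 2) (Function('I')(k) = Mul(Pow(k, 2), 1) = Pow(k, 2))
Function('A')(v) = Add(3588, Mul(-6, v)) (Function('A')(v) = Mul(-6, Add(v, -598)) = Mul(-6, Add(-598, v)) = Add(3588, Mul(-6, v)))
Add(Function('x')(-669), Function('A')(Function('I')(Function('f')(1)))) = Add(-669, Add(3588, Mul(-6, Pow(1, 2)))) = Add(-669, Add(3588, Mul(-6, 1))) = Add(-669, Add(3588, -6)) = Add(-669, 3582) = 2913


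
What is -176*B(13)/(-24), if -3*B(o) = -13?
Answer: 286/9 ≈ 31.778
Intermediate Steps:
B(o) = 13/3 (B(o) = -1/3*(-13) = 13/3)
-176*B(13)/(-24) = -176*13/3/(-24) = -2288/3*(-1/24) = 286/9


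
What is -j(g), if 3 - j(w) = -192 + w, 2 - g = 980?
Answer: -1173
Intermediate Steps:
g = -978 (g = 2 - 1*980 = 2 - 980 = -978)
j(w) = 195 - w (j(w) = 3 - (-192 + w) = 3 + (192 - w) = 195 - w)
-j(g) = -(195 - 1*(-978)) = -(195 + 978) = -1*1173 = -1173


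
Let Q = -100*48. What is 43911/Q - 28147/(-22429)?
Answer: -283258073/35886400 ≈ -7.8932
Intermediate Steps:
Q = -4800
43911/Q - 28147/(-22429) = 43911/(-4800) - 28147/(-22429) = 43911*(-1/4800) - 28147*(-1/22429) = -14637/1600 + 28147/22429 = -283258073/35886400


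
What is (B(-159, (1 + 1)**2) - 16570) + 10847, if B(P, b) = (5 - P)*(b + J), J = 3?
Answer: -4575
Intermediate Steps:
B(P, b) = (3 + b)*(5 - P) (B(P, b) = (5 - P)*(b + 3) = (5 - P)*(3 + b) = (3 + b)*(5 - P))
(B(-159, (1 + 1)**2) - 16570) + 10847 = ((15 - 3*(-159) + 5*(1 + 1)**2 - 1*(-159)*(1 + 1)**2) - 16570) + 10847 = ((15 + 477 + 5*2**2 - 1*(-159)*2**2) - 16570) + 10847 = ((15 + 477 + 5*4 - 1*(-159)*4) - 16570) + 10847 = ((15 + 477 + 20 + 636) - 16570) + 10847 = (1148 - 16570) + 10847 = -15422 + 10847 = -4575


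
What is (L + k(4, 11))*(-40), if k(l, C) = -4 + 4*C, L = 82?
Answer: -4880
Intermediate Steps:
(L + k(4, 11))*(-40) = (82 + (-4 + 4*11))*(-40) = (82 + (-4 + 44))*(-40) = (82 + 40)*(-40) = 122*(-40) = -4880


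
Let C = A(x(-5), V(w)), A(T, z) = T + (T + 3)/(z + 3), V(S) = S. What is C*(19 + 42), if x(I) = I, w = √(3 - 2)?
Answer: -671/2 ≈ -335.50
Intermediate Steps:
w = 1 (w = √1 = 1)
A(T, z) = T + (3 + T)/(3 + z)
C = -11/2 (C = (3 + 4*(-5) - 5*1)/(3 + 1) = (3 - 20 - 5)/4 = (¼)*(-22) = -11/2 ≈ -5.5000)
C*(19 + 42) = -11*(19 + 42)/2 = -11/2*61 = -671/2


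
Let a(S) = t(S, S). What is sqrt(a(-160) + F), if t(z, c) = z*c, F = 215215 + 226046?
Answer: sqrt(466861) ≈ 683.27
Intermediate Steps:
F = 441261
t(z, c) = c*z
a(S) = S**2 (a(S) = S*S = S**2)
sqrt(a(-160) + F) = sqrt((-160)**2 + 441261) = sqrt(25600 + 441261) = sqrt(466861)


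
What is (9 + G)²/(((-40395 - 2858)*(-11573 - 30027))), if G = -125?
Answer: 841/112457800 ≈ 7.4784e-6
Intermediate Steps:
(9 + G)²/(((-40395 - 2858)*(-11573 - 30027))) = (9 - 125)²/(((-40395 - 2858)*(-11573 - 30027))) = (-116)²/((-43253*(-41600))) = 13456/1799324800 = 13456*(1/1799324800) = 841/112457800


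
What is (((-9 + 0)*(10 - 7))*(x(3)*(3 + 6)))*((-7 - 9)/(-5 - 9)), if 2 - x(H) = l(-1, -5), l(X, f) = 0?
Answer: -3888/7 ≈ -555.43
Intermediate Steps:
x(H) = 2 (x(H) = 2 - 1*0 = 2 + 0 = 2)
(((-9 + 0)*(10 - 7))*(x(3)*(3 + 6)))*((-7 - 9)/(-5 - 9)) = (((-9 + 0)*(10 - 7))*(2*(3 + 6)))*((-7 - 9)/(-5 - 9)) = ((-9*3)*(2*9))*(-16/(-14)) = (-27*18)*(-16*(-1/14)) = -486*8/7 = -3888/7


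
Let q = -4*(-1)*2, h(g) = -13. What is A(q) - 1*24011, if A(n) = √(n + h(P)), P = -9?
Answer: -24011 + I*√5 ≈ -24011.0 + 2.2361*I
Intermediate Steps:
q = 8 (q = 4*2 = 8)
A(n) = √(-13 + n) (A(n) = √(n - 13) = √(-13 + n))
A(q) - 1*24011 = √(-13 + 8) - 1*24011 = √(-5) - 24011 = I*√5 - 24011 = -24011 + I*√5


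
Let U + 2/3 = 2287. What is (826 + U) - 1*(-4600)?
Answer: 23137/3 ≈ 7712.3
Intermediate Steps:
U = 6859/3 (U = -⅔ + 2287 = 6859/3 ≈ 2286.3)
(826 + U) - 1*(-4600) = (826 + 6859/3) - 1*(-4600) = 9337/3 + 4600 = 23137/3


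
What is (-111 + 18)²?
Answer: 8649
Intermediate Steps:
(-111 + 18)² = (-93)² = 8649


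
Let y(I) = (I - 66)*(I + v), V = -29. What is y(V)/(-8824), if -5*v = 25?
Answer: -1615/4412 ≈ -0.36605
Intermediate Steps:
v = -5 (v = -⅕*25 = -5)
y(I) = (-66 + I)*(-5 + I) (y(I) = (I - 66)*(I - 5) = (-66 + I)*(-5 + I))
y(V)/(-8824) = (330 + (-29)² - 71*(-29))/(-8824) = (330 + 841 + 2059)*(-1/8824) = 3230*(-1/8824) = -1615/4412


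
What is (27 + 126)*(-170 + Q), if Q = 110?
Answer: -9180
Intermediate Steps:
(27 + 126)*(-170 + Q) = (27 + 126)*(-170 + 110) = 153*(-60) = -9180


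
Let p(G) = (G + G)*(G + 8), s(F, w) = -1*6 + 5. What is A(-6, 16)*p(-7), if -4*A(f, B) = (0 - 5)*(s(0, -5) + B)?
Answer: -525/2 ≈ -262.50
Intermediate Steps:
s(F, w) = -1 (s(F, w) = -6 + 5 = -1)
A(f, B) = -5/4 + 5*B/4 (A(f, B) = -(0 - 5)*(-1 + B)/4 = -(-5)*(-1 + B)/4 = -(5 - 5*B)/4 = -5/4 + 5*B/4)
p(G) = 2*G*(8 + G) (p(G) = (2*G)*(8 + G) = 2*G*(8 + G))
A(-6, 16)*p(-7) = (-5/4 + (5/4)*16)*(2*(-7)*(8 - 7)) = (-5/4 + 20)*(2*(-7)*1) = (75/4)*(-14) = -525/2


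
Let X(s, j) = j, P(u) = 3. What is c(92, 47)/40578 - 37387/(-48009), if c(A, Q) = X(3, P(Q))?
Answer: 505744571/649369734 ≈ 0.77882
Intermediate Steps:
c(A, Q) = 3
c(92, 47)/40578 - 37387/(-48009) = 3/40578 - 37387/(-48009) = 3*(1/40578) - 37387*(-1/48009) = 1/13526 + 37387/48009 = 505744571/649369734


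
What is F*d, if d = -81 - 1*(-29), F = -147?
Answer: 7644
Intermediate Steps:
d = -52 (d = -81 + 29 = -52)
F*d = -147*(-52) = 7644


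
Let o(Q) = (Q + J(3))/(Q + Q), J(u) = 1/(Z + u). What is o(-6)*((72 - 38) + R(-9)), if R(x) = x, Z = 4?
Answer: 1025/84 ≈ 12.202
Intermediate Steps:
J(u) = 1/(4 + u)
o(Q) = (⅐ + Q)/(2*Q) (o(Q) = (Q + 1/(4 + 3))/(Q + Q) = (Q + 1/7)/((2*Q)) = (Q + ⅐)*(1/(2*Q)) = (⅐ + Q)*(1/(2*Q)) = (⅐ + Q)/(2*Q))
o(-6)*((72 - 38) + R(-9)) = ((1/14)*(1 + 7*(-6))/(-6))*((72 - 38) - 9) = ((1/14)*(-⅙)*(1 - 42))*(34 - 9) = ((1/14)*(-⅙)*(-41))*25 = (41/84)*25 = 1025/84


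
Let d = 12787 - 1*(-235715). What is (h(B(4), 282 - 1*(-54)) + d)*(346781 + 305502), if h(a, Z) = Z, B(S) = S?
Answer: 162312797154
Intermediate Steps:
d = 248502 (d = 12787 + 235715 = 248502)
(h(B(4), 282 - 1*(-54)) + d)*(346781 + 305502) = ((282 - 1*(-54)) + 248502)*(346781 + 305502) = ((282 + 54) + 248502)*652283 = (336 + 248502)*652283 = 248838*652283 = 162312797154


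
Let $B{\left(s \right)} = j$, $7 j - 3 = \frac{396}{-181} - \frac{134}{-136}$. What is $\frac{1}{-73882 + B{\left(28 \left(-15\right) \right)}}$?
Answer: $- \frac{86156}{6365355469} \approx -1.3535 \cdot 10^{-5}$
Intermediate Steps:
$j = \frac{22123}{86156}$ ($j = \frac{3}{7} + \frac{\frac{396}{-181} - \frac{134}{-136}}{7} = \frac{3}{7} + \frac{396 \left(- \frac{1}{181}\right) - - \frac{67}{68}}{7} = \frac{3}{7} + \frac{- \frac{396}{181} + \frac{67}{68}}{7} = \frac{3}{7} + \frac{1}{7} \left(- \frac{14801}{12308}\right) = \frac{3}{7} - \frac{14801}{86156} = \frac{22123}{86156} \approx 0.25678$)
$B{\left(s \right)} = \frac{22123}{86156}$
$\frac{1}{-73882 + B{\left(28 \left(-15\right) \right)}} = \frac{1}{-73882 + \frac{22123}{86156}} = \frac{1}{- \frac{6365355469}{86156}} = - \frac{86156}{6365355469}$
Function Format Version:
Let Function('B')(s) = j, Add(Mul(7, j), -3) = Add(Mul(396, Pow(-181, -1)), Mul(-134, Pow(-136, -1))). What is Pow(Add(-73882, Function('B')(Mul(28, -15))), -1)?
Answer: Rational(-86156, 6365355469) ≈ -1.3535e-5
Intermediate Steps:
j = Rational(22123, 86156) (j = Add(Rational(3, 7), Mul(Rational(1, 7), Add(Mul(396, Pow(-181, -1)), Mul(-134, Pow(-136, -1))))) = Add(Rational(3, 7), Mul(Rational(1, 7), Add(Mul(396, Rational(-1, 181)), Mul(-134, Rational(-1, 136))))) = Add(Rational(3, 7), Mul(Rational(1, 7), Add(Rational(-396, 181), Rational(67, 68)))) = Add(Rational(3, 7), Mul(Rational(1, 7), Rational(-14801, 12308))) = Add(Rational(3, 7), Rational(-14801, 86156)) = Rational(22123, 86156) ≈ 0.25678)
Function('B')(s) = Rational(22123, 86156)
Pow(Add(-73882, Function('B')(Mul(28, -15))), -1) = Pow(Add(-73882, Rational(22123, 86156)), -1) = Pow(Rational(-6365355469, 86156), -1) = Rational(-86156, 6365355469)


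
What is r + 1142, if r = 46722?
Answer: 47864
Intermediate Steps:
r + 1142 = 46722 + 1142 = 47864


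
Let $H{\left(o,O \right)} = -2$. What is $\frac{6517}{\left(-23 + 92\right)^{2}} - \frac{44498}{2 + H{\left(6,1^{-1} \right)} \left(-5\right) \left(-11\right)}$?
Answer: $\frac{11808823}{28566} \approx 413.39$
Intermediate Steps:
$\frac{6517}{\left(-23 + 92\right)^{2}} - \frac{44498}{2 + H{\left(6,1^{-1} \right)} \left(-5\right) \left(-11\right)} = \frac{6517}{\left(-23 + 92\right)^{2}} - \frac{44498}{2 + \left(-2\right) \left(-5\right) \left(-11\right)} = \frac{6517}{69^{2}} - \frac{44498}{2 + 10 \left(-11\right)} = \frac{6517}{4761} - \frac{44498}{2 - 110} = 6517 \cdot \frac{1}{4761} - \frac{44498}{-108} = \frac{6517}{4761} - - \frac{22249}{54} = \frac{6517}{4761} + \frac{22249}{54} = \frac{11808823}{28566}$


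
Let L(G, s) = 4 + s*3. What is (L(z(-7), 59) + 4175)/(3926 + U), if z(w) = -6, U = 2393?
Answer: 4356/6319 ≈ 0.68935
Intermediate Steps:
L(G, s) = 4 + 3*s
(L(z(-7), 59) + 4175)/(3926 + U) = ((4 + 3*59) + 4175)/(3926 + 2393) = ((4 + 177) + 4175)/6319 = (181 + 4175)*(1/6319) = 4356*(1/6319) = 4356/6319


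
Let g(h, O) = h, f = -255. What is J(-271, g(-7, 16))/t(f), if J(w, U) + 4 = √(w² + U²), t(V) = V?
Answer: 4/255 - √73490/255 ≈ -1.0474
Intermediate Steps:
J(w, U) = -4 + √(U² + w²) (J(w, U) = -4 + √(w² + U²) = -4 + √(U² + w²))
J(-271, g(-7, 16))/t(f) = (-4 + √((-7)² + (-271)²))/(-255) = (-4 + √(49 + 73441))*(-1/255) = (-4 + √73490)*(-1/255) = 4/255 - √73490/255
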